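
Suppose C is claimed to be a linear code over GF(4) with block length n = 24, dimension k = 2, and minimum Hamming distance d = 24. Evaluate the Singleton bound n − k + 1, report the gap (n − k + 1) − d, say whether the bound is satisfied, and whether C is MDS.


Singleton RHS = n − k + 1 = 23, slack = -1, bound violated (no such code; not MDS).

Singleton bound: d ≤ n − k + 1.
Here n = 24, k = 2, so n − k + 1 = 23.
Given d = 24, check d ≤ 23: NO.
Slack = (n − k + 1) − d = -1.
The slack is negative: d = 24 exceeds n − k + 1 = 23 by 1, so the Singleton bound is violated and no linear [24, 2, 24]_4 code can exist. In particular it is not MDS (MDS requires d = n − k + 1 exactly).
Description: the claimed parameters are [24, 2, 24]_4; such a code would be impossible (violates the Singleton bound).


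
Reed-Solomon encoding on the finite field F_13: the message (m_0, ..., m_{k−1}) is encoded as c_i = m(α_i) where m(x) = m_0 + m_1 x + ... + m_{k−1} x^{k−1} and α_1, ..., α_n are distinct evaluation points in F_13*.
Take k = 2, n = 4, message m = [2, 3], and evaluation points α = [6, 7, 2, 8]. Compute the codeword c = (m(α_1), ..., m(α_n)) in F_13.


c = [7, 10, 8, 0]

Message polynomial: m(x) = 2 + 3·x (mod 13).
For each evaluation point α_i, compute m(α_i) mod 13:
  α_1 = 6: Horner steps 3 → 7, so m(6) = 7.
  α_2 = 7: Horner steps 3 → 10, so m(7) = 10.
  α_3 = 2: Horner steps 3 → 8, so m(2) = 8.
  α_4 = 8: Horner steps 3 → 0, so m(8) = 0.
Codeword c = [7, 10, 8, 0] ∈ F_13^4.


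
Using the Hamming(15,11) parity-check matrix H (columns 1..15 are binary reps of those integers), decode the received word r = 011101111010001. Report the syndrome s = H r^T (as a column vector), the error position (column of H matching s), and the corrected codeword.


s = (0, 0, 0, 1)^T, error position = 1, corrected codeword c = 111101111010001

Compute s = H r^T mod 2 one row at a time:
  s_1 = 1 + 1 + 0 + 1 + 0 + 0 + 0 + 1 = 4 ≡ 0 (mod 2).
  s_2 = 1 + 0 + 1 + 1 + 0 + 0 + 0 + 1 = 4 ≡ 0 (mod 2).
  s_3 = 1 + 1 + 1 + 1 + 0 + 1 + 0 + 1 = 6 ≡ 0 (mod 2).
  s_4 = 0 + 1 + 0 + 1 + 1 + 1 + 0 + 1 = 5 ≡ 1 (mod 2).
s = (0, 0, 0, 1)^T — this equals column 1 of H (binary 0001), so error is at position 1.
Correct: flip bit 1 of r = 011101111010001 to get c = 111101111010001.


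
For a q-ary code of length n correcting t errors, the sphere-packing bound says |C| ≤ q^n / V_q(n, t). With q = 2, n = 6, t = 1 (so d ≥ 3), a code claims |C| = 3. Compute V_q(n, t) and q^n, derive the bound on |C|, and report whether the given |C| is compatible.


V_q(n, t) = 7, q^n = 64, Hamming bound = 9, |C| = 3 ≤ bound (satisfied).

Step 1: Compute V_q(n, t) = Σ_{j=0}^1 C(n, j) (q−1)^j.
  j = 0: C(6,0)·(1)^0 = 1·1 = 1.
  j = 1: C(6,1)·(1)^1 = 6·1 = 6.
  V_q(n, t) = 1 + 6 = 7.
Step 2: q^n = 2^6 = 64.
Step 3: Hamming bound ⌊q^n / V_q(n,t)⌋ = ⌊64/7⌋ = 9.
Step 4: Compare |C| = 3 to 9: satisfied.
The claimed |C| lies below the Hamming bound.


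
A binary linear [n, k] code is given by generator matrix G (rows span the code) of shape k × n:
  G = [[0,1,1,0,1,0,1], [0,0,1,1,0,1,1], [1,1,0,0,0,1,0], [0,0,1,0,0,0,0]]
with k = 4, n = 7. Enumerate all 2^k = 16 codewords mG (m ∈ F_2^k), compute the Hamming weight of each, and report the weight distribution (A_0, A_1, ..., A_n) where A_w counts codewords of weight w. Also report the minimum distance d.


Weight distribution: A_0 = 1, A_1 = 1, A_3 = 4, A_4 = 7, A_5 = 3. Minimum distance d = 1.

Enumerate all 2^4 = 16 messages m ∈ F_2^4.
For each, compute codeword c = mG in F_2^7, then tally its weight.
  m = 0000 → c = 0000000, weight = 0.
  m = 1000 → c = 0110101, weight = 4.
  m = 0100 → c = 0011011, weight = 4.
  m = 1100 → c = 0101110, weight = 4.
  m = 0010 → c = 1100010, weight = 3.
  m = 1010 → c = 1010111, weight = 5.
  m = 0110 → c = 1111001, weight = 5.
  m = 1110 → c = 1001100, weight = 3.
  m = 0001 → c = 0010000, weight = 1.
  m = 1001 → c = 0100101, weight = 3.
  m = 0101 → c = 0001011, weight = 3.
  m = 1101 → c = 0111110, weight = 5.
  m = 0011 → c = 1110010, weight = 4.
  m = 1011 → c = 1000111, weight = 4.
  m = 0111 → c = 1101001, weight = 4.
  m = 1111 → c = 1011100, weight = 4.
Tally weights:
  weight 0: 1 codewords.
  weight 1: 1 codewords.
  weight 3: 4 codewords.
  weight 4: 7 codewords.
  weight 5: 3 codewords.
Minimum distance d = smallest w > 0 with A_w > 0 = 1.
Sanity: Σ A_w = 16 = 2^4 = 16 ✓.


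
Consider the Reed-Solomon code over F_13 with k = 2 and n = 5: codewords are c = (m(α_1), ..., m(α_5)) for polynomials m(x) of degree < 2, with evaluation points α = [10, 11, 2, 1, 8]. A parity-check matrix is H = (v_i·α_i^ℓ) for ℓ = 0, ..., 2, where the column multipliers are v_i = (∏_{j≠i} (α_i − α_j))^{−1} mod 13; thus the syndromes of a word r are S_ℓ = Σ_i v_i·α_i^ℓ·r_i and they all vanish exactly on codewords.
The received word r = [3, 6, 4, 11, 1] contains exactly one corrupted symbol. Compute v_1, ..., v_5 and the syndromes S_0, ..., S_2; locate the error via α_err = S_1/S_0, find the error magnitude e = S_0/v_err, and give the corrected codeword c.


S = (10, 9, 12), error at position 1, error magnitude e = 3, c = [0, 6, 4, 11, 1].

Step 1: column multipliers v_i = (∏_{j≠i}(α_i − α_j))^{−1} mod 13.
  i = 1 (α = 10): (10−11)(10−2)(10−1)(10−8) = (−1)·8·9·2 = −144 ≡ 12, so v_1 = 12^{−1} = 12 (mod 13).
  i = 2 (α = 11): (11−10)(11−2)(11−1)(11−8) = 1·9·10·3 = 270 ≡ 10, so v_2 = 10^{−1} = 4 (mod 13).
  i = 3 (α = 2): (2−10)(2−11)(2−1)(2−8) = (−8)·(−9)·1·(−6) = −432 ≡ 10, so v_3 = 10^{−1} = 4 (mod 13).
  i = 4 (α = 1): (1−10)(1−11)(1−2)(1−8) = (−9)·(−10)·(−1)·(−7) = 630 ≡ 6, so v_4 = 6^{−1} = 11 (mod 13).
  i = 5 (α = 8): (8−10)(8−11)(8−2)(8−1) = (−2)·(−3)·6·7 = 252 ≡ 5, so v_5 = 5^{−1} = 8 (mod 13).
  v = [12, 4, 4, 11, 8].
Step 2: syndromes of r = [3, 6, 4, 11, 1] (all sums mod 13).
  S_0 = Σ v_i r_i = 12·3 + 4·6 + 4·4 + 11·11 + 8·1 = 205 ≡ 10.
  S_1 = Σ v_i α_i r_i = 12·10·3 + 4·11·6 + 4·2·4 + 11·1·11 + 8·8·1 = 841 ≡ 9.
  α_i^2 mod 13 = [9, 4, 4, 1, 12].
  S_2 = Σ v_i α_i^2 r_i = 12·9·3 + 4·4·6 + 4·4·4 + 11·1·11 + 8·12·1 = 701 ≡ 12.
  S = (10, 9, 12) ≠ 0, so r is not a codeword (an error is present).
Step 3: locate the error. For a single error e at position i, S_ℓ = v_i·e·α_i^ℓ, so α_err = S_1/S_0.
  S_0^{−1} = 10^{−1} = 4 (mod 13), so α_err = 9·4 = 36 ≡ 10 = α_1. Error position i = 1.
  Consistency check: S_2/S_1 = 12·3 = 36 ≡ 10 = α_err ✓ (single-error assumption holds).
Step 4: error magnitude e = S_0/v_1 = S_0·∏_{j≠1}(α_1 − α_j) = 10·12 = 120 ≡ 3 (mod 13).
Step 5: correct position 1: c_1 = r_1 − e = 3 − 3 ≡ 0 (mod 13). Hence c = [0, 6, 4, 11, 1].
  Check: interpolating c through the α_i gives m(x) = 5 + 6·x (degree < 2) with m(α_i) = c_i for every i, so c is indeed a codeword.


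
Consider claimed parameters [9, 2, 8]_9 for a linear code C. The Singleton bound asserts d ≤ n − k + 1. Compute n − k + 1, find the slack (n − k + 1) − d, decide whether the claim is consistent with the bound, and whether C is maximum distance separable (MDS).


Singleton RHS = n − k + 1 = 8, slack = 0, bound satisfied, MDS.

Singleton bound: d ≤ n − k + 1.
Here n = 9, k = 2, so n − k + 1 = 8.
Given d = 8, check d ≤ 8: YES.
Slack = (n − k + 1) − d = 0.
The code is MDS (slack = 0).
Description: the claimed parameters are [9, 2, 8]_9; such a code would be MDS (meets Singleton bound).


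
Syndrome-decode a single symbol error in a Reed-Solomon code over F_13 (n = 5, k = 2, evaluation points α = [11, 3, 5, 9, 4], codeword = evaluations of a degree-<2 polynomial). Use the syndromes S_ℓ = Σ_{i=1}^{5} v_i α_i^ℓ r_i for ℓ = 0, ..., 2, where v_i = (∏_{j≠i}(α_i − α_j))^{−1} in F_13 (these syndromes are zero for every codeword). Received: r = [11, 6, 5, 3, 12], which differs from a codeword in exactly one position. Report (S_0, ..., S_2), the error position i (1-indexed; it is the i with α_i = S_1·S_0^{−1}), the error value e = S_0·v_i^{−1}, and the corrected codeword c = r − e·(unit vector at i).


S = (1, 11, 4), error at position 1, error magnitude e = 9, c = [2, 6, 5, 3, 12].

Step 1: column multipliers v_i = (∏_{j≠i}(α_i − α_j))^{−1} mod 13.
  i = 1 (α = 11): (11−3)(11−5)(11−9)(11−4) = 8·6·2·7 = 672 ≡ 9, so v_1 = 9^{−1} = 3 (mod 13).
  i = 2 (α = 3): (3−11)(3−5)(3−9)(3−4) = (−8)·(−2)·(−6)·(−1) = 96 ≡ 5, so v_2 = 5^{−1} = 8 (mod 13).
  i = 3 (α = 5): (5−11)(5−3)(5−9)(5−4) = (−6)·2·(−4)·1 = 48 ≡ 9, so v_3 = 9^{−1} = 3 (mod 13).
  i = 4 (α = 9): (9−11)(9−3)(9−5)(9−4) = (−2)·6·4·5 = −240 ≡ 7, so v_4 = 7^{−1} = 2 (mod 13).
  i = 5 (α = 4): (4−11)(4−3)(4−5)(4−9) = (−7)·1·(−1)·(−5) = −35 ≡ 4, so v_5 = 4^{−1} = 10 (mod 13).
  v = [3, 8, 3, 2, 10].
Step 2: syndromes of r = [11, 6, 5, 3, 12] (all sums mod 13).
  S_0 = Σ v_i r_i = 3·11 + 8·6 + 3·5 + 2·3 + 10·12 = 222 ≡ 1.
  S_1 = Σ v_i α_i r_i = 3·11·11 + 8·3·6 + 3·5·5 + 2·9·3 + 10·4·12 = 1116 ≡ 11.
  α_i^2 mod 13 = [4, 9, 12, 3, 3].
  S_2 = Σ v_i α_i^2 r_i = 3·4·11 + 8·9·6 + 3·12·5 + 2·3·3 + 10·3·12 = 1122 ≡ 4.
  S = (1, 11, 4) ≠ 0, so r is not a codeword (an error is present).
Step 3: locate the error. For a single error e at position i, S_ℓ = v_i·e·α_i^ℓ, so α_err = S_1/S_0.
  S_0^{−1} = 1^{−1} = 1 (mod 13), so α_err = 11·1 = 11 ≡ 11 = α_1. Error position i = 1.
  Consistency check: S_2/S_1 = 4·6 = 24 ≡ 11 = α_err ✓ (single-error assumption holds).
Step 4: error magnitude e = S_0/v_1 = S_0·∏_{j≠1}(α_1 − α_j) = 1·9 = 9 ≡ 9 (mod 13).
Step 5: correct position 1: c_1 = r_1 − e = 11 − 9 ≡ 2 (mod 13). Hence c = [2, 6, 5, 3, 12].
  Check: interpolating c through the α_i gives m(x) = 1 + 6·x (degree < 2) with m(α_i) = c_i for every i, so c is indeed a codeword.


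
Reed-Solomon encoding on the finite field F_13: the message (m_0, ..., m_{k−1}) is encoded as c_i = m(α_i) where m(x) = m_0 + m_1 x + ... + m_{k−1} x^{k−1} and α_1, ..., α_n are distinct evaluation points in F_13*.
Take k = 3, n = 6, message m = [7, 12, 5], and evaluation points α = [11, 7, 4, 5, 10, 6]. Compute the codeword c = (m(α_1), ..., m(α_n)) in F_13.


c = [3, 11, 5, 10, 3, 12]

Message polynomial: m(x) = 7 + 12·x + 5·x^2 (mod 13).
For each evaluation point α_i, compute m(α_i) mod 13:
  α_1 = 11: Horner steps 5 → 2 → 3, so m(11) = 3.
  α_2 = 7: Horner steps 5 → 8 → 11, so m(7) = 11.
  α_3 = 4: Horner steps 5 → 6 → 5, so m(4) = 5.
  α_4 = 5: Horner steps 5 → 11 → 10, so m(5) = 10.
  α_5 = 10: Horner steps 5 → 10 → 3, so m(10) = 3.
  α_6 = 6: Horner steps 5 → 3 → 12, so m(6) = 12.
Codeword c = [3, 11, 5, 10, 3, 12] ∈ F_13^6.


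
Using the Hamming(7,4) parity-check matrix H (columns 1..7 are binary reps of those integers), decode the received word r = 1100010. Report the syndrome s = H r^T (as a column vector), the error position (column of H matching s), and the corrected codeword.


s = (1, 0, 1)^T, error position = 5, corrected codeword c = 1100110

Compute s = H r^T mod 2 one row at a time:
  s_1 = 0 + 0 + 1 + 0 = 1 ≡ 1 (mod 2).
  s_2 = 1 + 0 + 1 + 0 = 2 ≡ 0 (mod 2).
  s_3 = 1 + 0 + 0 + 0 = 1 ≡ 1 (mod 2).
s = (1, 0, 1)^T — this equals column 5 of H (binary 101), so error is at position 5.
Correct: flip bit 5 of r = 1100010 to get c = 1100110.


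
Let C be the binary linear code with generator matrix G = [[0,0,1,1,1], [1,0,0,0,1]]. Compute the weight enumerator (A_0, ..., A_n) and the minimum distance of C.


Weight distribution: A_0 = 1, A_2 = 1, A_3 = 2. Minimum distance d = 2.

Enumerate all 2^2 = 4 messages m ∈ F_2^2.
For each, compute codeword c = mG in F_2^5, then tally its weight.
  m = 00 → c = 00000, weight = 0.
  m = 10 → c = 00111, weight = 3.
  m = 01 → c = 10001, weight = 2.
  m = 11 → c = 10110, weight = 3.
Tally weights:
  weight 0: 1 codewords.
  weight 2: 1 codewords.
  weight 3: 2 codewords.
Minimum distance d = smallest w > 0 with A_w > 0 = 2.
Sanity: Σ A_w = 4 = 2^2 = 4 ✓.


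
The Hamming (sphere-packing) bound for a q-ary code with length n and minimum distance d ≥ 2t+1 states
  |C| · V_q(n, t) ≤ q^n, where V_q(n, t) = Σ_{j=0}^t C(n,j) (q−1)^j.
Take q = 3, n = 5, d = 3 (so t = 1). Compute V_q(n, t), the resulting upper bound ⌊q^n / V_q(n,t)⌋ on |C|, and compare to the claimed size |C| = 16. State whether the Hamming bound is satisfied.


V_q(n, t) = 11, q^n = 243, Hamming bound = 22, |C| = 16 ≤ bound (satisfied).

Step 1: Compute V_q(n, t) = Σ_{j=0}^1 C(n, j) (q−1)^j.
  j = 0: C(5,0)·(2)^0 = 1·1 = 1.
  j = 1: C(5,1)·(2)^1 = 5·2 = 10.
  V_q(n, t) = 1 + 10 = 11.
Step 2: q^n = 3^5 = 243.
Step 3: Hamming bound ⌊q^n / V_q(n,t)⌋ = ⌊243/11⌋ = 22.
Step 4: Compare |C| = 16 to 22: satisfied.
The claimed |C| lies below the Hamming bound.


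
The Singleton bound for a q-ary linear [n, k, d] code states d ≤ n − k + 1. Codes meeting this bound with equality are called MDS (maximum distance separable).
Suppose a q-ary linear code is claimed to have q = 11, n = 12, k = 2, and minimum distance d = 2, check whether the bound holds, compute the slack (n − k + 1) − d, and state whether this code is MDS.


Singleton RHS = n − k + 1 = 11, slack = 9, bound satisfied, not MDS.

Singleton bound: d ≤ n − k + 1.
Here n = 12, k = 2, so n − k + 1 = 11.
Given d = 2, check d ≤ 11: YES.
Slack = (n − k + 1) − d = 9.
The code is NOT MDS (slack = 9 > 0).
Description: the claimed parameters are [12, 2, 2]_11; such a code would be non-MDS.


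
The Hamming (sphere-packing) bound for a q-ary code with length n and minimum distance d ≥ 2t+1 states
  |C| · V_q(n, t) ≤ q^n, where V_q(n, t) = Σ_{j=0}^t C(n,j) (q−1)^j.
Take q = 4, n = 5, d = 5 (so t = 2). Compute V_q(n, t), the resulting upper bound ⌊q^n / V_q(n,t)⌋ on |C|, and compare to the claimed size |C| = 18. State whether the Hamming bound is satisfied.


V_q(n, t) = 106, q^n = 1024, Hamming bound = 9, |C| = 18 > bound (violated).

Step 1: Compute V_q(n, t) = Σ_{j=0}^2 C(n, j) (q−1)^j.
  j = 0: C(5,0)·(3)^0 = 1·1 = 1.
  j = 1: C(5,1)·(3)^1 = 5·3 = 15.
  j = 2: C(5,2)·(3)^2 = 10·9 = 90.
  V_q(n, t) = 1 + 15 + 90 = 106.
Step 2: q^n = 4^5 = 1024.
Step 3: Hamming bound ⌊q^n / V_q(n,t)⌋ = ⌊1024/106⌋ = 9.
Step 4: Compare |C| = 18 to 9: violated.
The claimed |C| lies above the Hamming bound, so no 4-ary code of length 5 with d ≥ 5 can have 18 codewords.


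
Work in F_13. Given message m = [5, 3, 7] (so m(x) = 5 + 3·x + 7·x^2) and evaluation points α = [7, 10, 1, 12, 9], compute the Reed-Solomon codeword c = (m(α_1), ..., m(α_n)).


c = [5, 7, 2, 9, 1]

Message polynomial: m(x) = 5 + 3·x + 7·x^2 (mod 13).
For each evaluation point α_i, compute m(α_i) mod 13:
  α_1 = 7: Horner steps 7 → 0 → 5, so m(7) = 5.
  α_2 = 10: Horner steps 7 → 8 → 7, so m(10) = 7.
  α_3 = 1: Horner steps 7 → 10 → 2, so m(1) = 2.
  α_4 = 12: Horner steps 7 → 9 → 9, so m(12) = 9.
  α_5 = 9: Horner steps 7 → 1 → 1, so m(9) = 1.
Codeword c = [5, 7, 2, 9, 1] ∈ F_13^5.


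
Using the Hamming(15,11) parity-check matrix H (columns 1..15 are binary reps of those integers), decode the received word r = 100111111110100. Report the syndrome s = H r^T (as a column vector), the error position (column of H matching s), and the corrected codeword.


s = (1, 1, 0, 0)^T, error position = 12, corrected codeword c = 100111111111100

Compute s = H r^T mod 2 one row at a time:
  s_1 = 1 + 1 + 1 + 1 + 0 + 1 + 0 + 0 = 5 ≡ 1 (mod 2).
  s_2 = 1 + 1 + 1 + 1 + 0 + 1 + 0 + 0 = 5 ≡ 1 (mod 2).
  s_3 = 0 + 0 + 1 + 1 + 1 + 1 + 0 + 0 = 4 ≡ 0 (mod 2).
  s_4 = 1 + 0 + 1 + 1 + 1 + 1 + 1 + 0 = 6 ≡ 0 (mod 2).
s = (1, 1, 0, 0)^T — this equals column 12 of H (binary 1100), so error is at position 12.
Correct: flip bit 12 of r = 100111111110100 to get c = 100111111111100.


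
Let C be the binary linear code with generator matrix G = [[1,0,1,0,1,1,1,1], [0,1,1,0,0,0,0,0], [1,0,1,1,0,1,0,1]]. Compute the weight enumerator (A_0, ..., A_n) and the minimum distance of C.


Weight distribution: A_0 = 1, A_2 = 1, A_3 = 1, A_5 = 3, A_6 = 2. Minimum distance d = 2.

Enumerate all 2^3 = 8 messages m ∈ F_2^3.
For each, compute codeword c = mG in F_2^8, then tally its weight.
  m = 000 → c = 00000000, weight = 0.
  m = 100 → c = 10101111, weight = 6.
  m = 010 → c = 01100000, weight = 2.
  m = 110 → c = 11001111, weight = 6.
  m = 001 → c = 10110101, weight = 5.
  m = 101 → c = 00011010, weight = 3.
  m = 011 → c = 11010101, weight = 5.
  m = 111 → c = 01111010, weight = 5.
Tally weights:
  weight 0: 1 codewords.
  weight 2: 1 codewords.
  weight 3: 1 codewords.
  weight 5: 3 codewords.
  weight 6: 2 codewords.
Minimum distance d = smallest w > 0 with A_w > 0 = 2.
Sanity: Σ A_w = 8 = 2^3 = 8 ✓.


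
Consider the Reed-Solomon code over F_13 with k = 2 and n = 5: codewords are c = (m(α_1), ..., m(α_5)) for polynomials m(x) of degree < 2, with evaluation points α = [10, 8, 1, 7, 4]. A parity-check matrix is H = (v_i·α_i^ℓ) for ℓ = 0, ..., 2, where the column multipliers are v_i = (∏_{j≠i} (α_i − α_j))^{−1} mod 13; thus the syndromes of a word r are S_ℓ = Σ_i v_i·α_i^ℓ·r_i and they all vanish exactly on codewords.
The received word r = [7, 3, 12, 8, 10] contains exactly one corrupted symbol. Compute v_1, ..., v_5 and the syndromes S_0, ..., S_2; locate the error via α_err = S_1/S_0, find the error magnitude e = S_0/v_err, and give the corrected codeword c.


S = (12, 3, 4), error at position 1, error magnitude e = 1, c = [6, 3, 12, 8, 10].

Step 1: column multipliers v_i = (∏_{j≠i}(α_i − α_j))^{−1} mod 13.
  i = 1 (α = 10): (10−8)(10−1)(10−7)(10−4) = 2·9·3·6 = 324 ≡ 12, so v_1 = 12^{−1} = 12 (mod 13).
  i = 2 (α = 8): (8−10)(8−1)(8−7)(8−4) = (−2)·7·1·4 = −56 ≡ 9, so v_2 = 9^{−1} = 3 (mod 13).
  i = 3 (α = 1): (1−10)(1−8)(1−7)(1−4) = (−9)·(−7)·(−6)·(−3) = 1134 ≡ 3, so v_3 = 3^{−1} = 9 (mod 13).
  i = 4 (α = 7): (7−10)(7−8)(7−1)(7−4) = (−3)·(−1)·6·3 = 54 ≡ 2, so v_4 = 2^{−1} = 7 (mod 13).
  i = 5 (α = 4): (4−10)(4−8)(4−1)(4−7) = (−6)·(−4)·3·(−3) = −216 ≡ 5, so v_5 = 5^{−1} = 8 (mod 13).
  v = [12, 3, 9, 7, 8].
Step 2: syndromes of r = [7, 3, 12, 8, 10] (all sums mod 13).
  S_0 = Σ v_i r_i = 12·7 + 3·3 + 9·12 + 7·8 + 8·10 = 337 ≡ 12.
  S_1 = Σ v_i α_i r_i = 12·10·7 + 3·8·3 + 9·1·12 + 7·7·8 + 8·4·10 = 1732 ≡ 3.
  α_i^2 mod 13 = [9, 12, 1, 10, 3].
  S_2 = Σ v_i α_i^2 r_i = 12·9·7 + 3·12·3 + 9·1·12 + 7·10·8 + 8·3·10 = 1772 ≡ 4.
  S = (12, 3, 4) ≠ 0, so r is not a codeword (an error is present).
Step 3: locate the error. For a single error e at position i, S_ℓ = v_i·e·α_i^ℓ, so α_err = S_1/S_0.
  S_0^{−1} = 12^{−1} = 12 (mod 13), so α_err = 3·12 = 36 ≡ 10 = α_1. Error position i = 1.
  Consistency check: S_2/S_1 = 4·9 = 36 ≡ 10 = α_err ✓ (single-error assumption holds).
Step 4: error magnitude e = S_0/v_1 = S_0·∏_{j≠1}(α_1 − α_j) = 12·12 = 144 ≡ 1 (mod 13).
Step 5: correct position 1: c_1 = r_1 − e = 7 − 1 ≡ 6 (mod 13). Hence c = [6, 3, 12, 8, 10].
  Check: interpolating c through the α_i gives m(x) = 4 + 8·x (degree < 2) with m(α_i) = c_i for every i, so c is indeed a codeword.


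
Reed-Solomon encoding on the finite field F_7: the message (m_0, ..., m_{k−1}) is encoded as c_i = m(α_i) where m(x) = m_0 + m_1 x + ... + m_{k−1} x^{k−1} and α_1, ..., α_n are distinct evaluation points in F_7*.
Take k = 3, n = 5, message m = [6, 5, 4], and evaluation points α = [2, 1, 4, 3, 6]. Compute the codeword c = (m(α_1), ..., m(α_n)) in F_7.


c = [4, 1, 6, 1, 5]

Message polynomial: m(x) = 6 + 5·x + 4·x^2 (mod 7).
For each evaluation point α_i, compute m(α_i) mod 7:
  α_1 = 2: Horner steps 4 → 6 → 4, so m(2) = 4.
  α_2 = 1: Horner steps 4 → 2 → 1, so m(1) = 1.
  α_3 = 4: Horner steps 4 → 0 → 6, so m(4) = 6.
  α_4 = 3: Horner steps 4 → 3 → 1, so m(3) = 1.
  α_5 = 6: Horner steps 4 → 1 → 5, so m(6) = 5.
Codeword c = [4, 1, 6, 1, 5] ∈ F_7^5.


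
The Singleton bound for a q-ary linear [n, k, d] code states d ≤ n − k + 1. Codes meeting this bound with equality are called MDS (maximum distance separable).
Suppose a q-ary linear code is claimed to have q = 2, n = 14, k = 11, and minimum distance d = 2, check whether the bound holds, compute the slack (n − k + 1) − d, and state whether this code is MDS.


Singleton RHS = n − k + 1 = 4, slack = 2, bound satisfied, not MDS.

Singleton bound: d ≤ n − k + 1.
Here n = 14, k = 11, so n − k + 1 = 4.
Given d = 2, check d ≤ 4: YES.
Slack = (n − k + 1) − d = 2.
The code is NOT MDS (slack = 2 > 0).
Description: the claimed parameters are [14, 11, 2]_2; such a code would be non-MDS.


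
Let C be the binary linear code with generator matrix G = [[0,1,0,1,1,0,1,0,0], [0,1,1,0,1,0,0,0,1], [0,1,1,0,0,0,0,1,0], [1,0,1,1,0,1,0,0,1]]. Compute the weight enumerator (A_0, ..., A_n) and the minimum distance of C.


Weight distribution: A_0 = 1, A_3 = 3, A_4 = 3, A_5 = 4, A_6 = 4, A_7 = 1. Minimum distance d = 3.

Enumerate all 2^4 = 16 messages m ∈ F_2^4.
For each, compute codeword c = mG in F_2^9, then tally its weight.
  m = 0000 → c = 000000000, weight = 0.
  m = 1000 → c = 010110100, weight = 4.
  m = 0100 → c = 011010001, weight = 4.
  m = 1100 → c = 001100101, weight = 4.
  m = 0010 → c = 011000010, weight = 3.
  m = 1010 → c = 001110110, weight = 5.
  m = 0110 → c = 000010011, weight = 3.
  m = 1110 → c = 010100111, weight = 5.
  m = 0001 → c = 101101001, weight = 5.
  m = 1001 → c = 111011101, weight = 7.
  m = 0101 → c = 110111000, weight = 5.
  m = 1101 → c = 100001100, weight = 3.
  m = 0011 → c = 110101011, weight = 6.
  m = 1011 → c = 100011111, weight = 6.
  m = 0111 → c = 101111010, weight = 6.
  m = 1111 → c = 111001110, weight = 6.
Tally weights:
  weight 0: 1 codewords.
  weight 3: 3 codewords.
  weight 4: 3 codewords.
  weight 5: 4 codewords.
  weight 6: 4 codewords.
  weight 7: 1 codewords.
Minimum distance d = smallest w > 0 with A_w > 0 = 3.
Sanity: Σ A_w = 16 = 2^4 = 16 ✓.


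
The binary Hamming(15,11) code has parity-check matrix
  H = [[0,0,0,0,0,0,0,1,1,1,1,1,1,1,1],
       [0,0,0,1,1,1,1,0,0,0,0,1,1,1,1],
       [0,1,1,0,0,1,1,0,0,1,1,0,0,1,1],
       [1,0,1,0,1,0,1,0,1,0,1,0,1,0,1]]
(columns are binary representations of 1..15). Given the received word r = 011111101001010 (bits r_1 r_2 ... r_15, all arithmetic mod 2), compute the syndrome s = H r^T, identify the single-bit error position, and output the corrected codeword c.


s = (1, 0, 1, 0)^T, error position = 10, corrected codeword c = 011111101101010

Compute s = H r^T mod 2 one row at a time:
  s_1 = 0 + 1 + 0 + 0 + 1 + 0 + 1 + 0 = 3 ≡ 1 (mod 2).
  s_2 = 1 + 1 + 1 + 1 + 1 + 0 + 1 + 0 = 6 ≡ 0 (mod 2).
  s_3 = 1 + 1 + 1 + 1 + 0 + 0 + 1 + 0 = 5 ≡ 1 (mod 2).
  s_4 = 0 + 1 + 1 + 1 + 1 + 0 + 0 + 0 = 4 ≡ 0 (mod 2).
s = (1, 0, 1, 0)^T — this equals column 10 of H (binary 1010), so error is at position 10.
Correct: flip bit 10 of r = 011111101001010 to get c = 011111101101010.


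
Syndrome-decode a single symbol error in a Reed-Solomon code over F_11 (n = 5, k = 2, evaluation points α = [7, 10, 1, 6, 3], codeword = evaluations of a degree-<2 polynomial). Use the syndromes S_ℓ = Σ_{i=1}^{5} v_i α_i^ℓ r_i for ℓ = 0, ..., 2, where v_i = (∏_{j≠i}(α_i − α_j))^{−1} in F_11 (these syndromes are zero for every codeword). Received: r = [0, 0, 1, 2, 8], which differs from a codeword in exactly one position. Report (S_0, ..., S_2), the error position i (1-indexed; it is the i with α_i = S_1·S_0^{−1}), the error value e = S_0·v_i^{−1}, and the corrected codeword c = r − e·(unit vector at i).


S = (9, 2, 9), error at position 2, error magnitude e = 6, c = [0, 5, 1, 2, 8].

Step 1: column multipliers v_i = (∏_{j≠i}(α_i − α_j))^{−1} mod 11.
  i = 1 (α = 7): (7−10)(7−1)(7−6)(7−3) = (−3)·6·1·4 = −72 ≡ 5, so v_1 = 5^{−1} = 9 (mod 11).
  i = 2 (α = 10): (10−7)(10−1)(10−6)(10−3) = 3·9·4·7 = 756 ≡ 8, so v_2 = 8^{−1} = 7 (mod 11).
  i = 3 (α = 1): (1−7)(1−10)(1−6)(1−3) = (−6)·(−9)·(−5)·(−2) = 540 ≡ 1, so v_3 = 1^{−1} = 1 (mod 11).
  i = 4 (α = 6): (6−7)(6−10)(6−1)(6−3) = (−1)·(−4)·5·3 = 60 ≡ 5, so v_4 = 5^{−1} = 9 (mod 11).
  i = 5 (α = 3): (3−7)(3−10)(3−1)(3−6) = (−4)·(−7)·2·(−3) = −168 ≡ 8, so v_5 = 8^{−1} = 7 (mod 11).
  v = [9, 7, 1, 9, 7].
Step 2: syndromes of r = [0, 0, 1, 2, 8] (all sums mod 11).
  S_0 = Σ v_i r_i = 9·0 + 7·0 + 1·1 + 9·2 + 7·8 = 75 ≡ 9.
  S_1 = Σ v_i α_i r_i = 9·7·0 + 7·10·0 + 1·1·1 + 9·6·2 + 7·3·8 = 277 ≡ 2.
  α_i^2 mod 11 = [5, 1, 1, 3, 9].
  S_2 = Σ v_i α_i^2 r_i = 9·5·0 + 7·1·0 + 1·1·1 + 9·3·2 + 7·9·8 = 559 ≡ 9.
  S = (9, 2, 9) ≠ 0, so r is not a codeword (an error is present).
Step 3: locate the error. For a single error e at position i, S_ℓ = v_i·e·α_i^ℓ, so α_err = S_1/S_0.
  S_0^{−1} = 9^{−1} = 5 (mod 11), so α_err = 2·5 = 10 ≡ 10 = α_2. Error position i = 2.
  Consistency check: S_2/S_1 = 9·6 = 54 ≡ 10 = α_err ✓ (single-error assumption holds).
Step 4: error magnitude e = S_0/v_2 = S_0·∏_{j≠2}(α_2 − α_j) = 9·8 = 72 ≡ 6 (mod 11).
Step 5: correct position 2: c_2 = r_2 − e = 0 − 6 ≡ 5 (mod 11). Hence c = [0, 5, 1, 2, 8].
  Check: interpolating c through the α_i gives m(x) = 3 + 9·x (degree < 2) with m(α_i) = c_i for every i, so c is indeed a codeword.


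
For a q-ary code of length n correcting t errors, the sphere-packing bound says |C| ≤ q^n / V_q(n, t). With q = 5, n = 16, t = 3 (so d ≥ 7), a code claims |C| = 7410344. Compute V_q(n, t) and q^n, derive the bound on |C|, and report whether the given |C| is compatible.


V_q(n, t) = 37825, q^n = 152587890625, Hamming bound = 4034048, |C| = 7410344 > bound (violated).

Step 1: Compute V_q(n, t) = Σ_{j=0}^3 C(n, j) (q−1)^j.
  j = 0: C(16,0)·(4)^0 = 1·1 = 1.
  j = 1: C(16,1)·(4)^1 = 16·4 = 64.
  j = 2: C(16,2)·(4)^2 = 120·16 = 1920.
  j = 3: C(16,3)·(4)^3 = 560·64 = 35840.
  V_q(n, t) = 1 + 64 + 1920 + 35840 = 37825.
Step 2: q^n = 5^16 = 152587890625.
Step 3: Hamming bound ⌊q^n / V_q(n,t)⌋ = ⌊152587890625/37825⌋ = 4034048.
Step 4: Compare |C| = 7410344 to 4034048: violated.
The claimed |C| lies above the Hamming bound, so no 5-ary code of length 16 with d ≥ 7 can have 7410344 codewords.


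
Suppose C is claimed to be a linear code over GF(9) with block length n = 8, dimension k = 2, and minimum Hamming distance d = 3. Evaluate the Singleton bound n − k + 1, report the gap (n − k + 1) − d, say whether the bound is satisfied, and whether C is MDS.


Singleton RHS = n − k + 1 = 7, slack = 4, bound satisfied, not MDS.

Singleton bound: d ≤ n − k + 1.
Here n = 8, k = 2, so n − k + 1 = 7.
Given d = 3, check d ≤ 7: YES.
Slack = (n − k + 1) − d = 4.
The code is NOT MDS (slack = 4 > 0).
Description: the claimed parameters are [8, 2, 3]_9; such a code would be non-MDS.


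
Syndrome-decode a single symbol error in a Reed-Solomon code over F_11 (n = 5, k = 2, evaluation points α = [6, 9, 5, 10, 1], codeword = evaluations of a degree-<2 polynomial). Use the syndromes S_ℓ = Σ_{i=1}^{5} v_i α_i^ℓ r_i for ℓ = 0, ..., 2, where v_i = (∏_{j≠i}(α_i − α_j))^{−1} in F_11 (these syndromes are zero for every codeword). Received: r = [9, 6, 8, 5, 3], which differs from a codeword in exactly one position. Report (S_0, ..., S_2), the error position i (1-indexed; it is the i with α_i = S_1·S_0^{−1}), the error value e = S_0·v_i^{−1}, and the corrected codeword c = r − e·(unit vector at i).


S = (8, 7, 2), error at position 3, error magnitude e = 9, c = [9, 6, 10, 5, 3].

Step 1: column multipliers v_i = (∏_{j≠i}(α_i − α_j))^{−1} mod 11.
  i = 1 (α = 6): (6−9)(6−5)(6−10)(6−1) = (−3)·1·(−4)·5 = 60 ≡ 5, so v_1 = 5^{−1} = 9 (mod 11).
  i = 2 (α = 9): (9−6)(9−5)(9−10)(9−1) = 3·4·(−1)·8 = −96 ≡ 3, so v_2 = 3^{−1} = 4 (mod 11).
  i = 3 (α = 5): (5−6)(5−9)(5−10)(5−1) = (−1)·(−4)·(−5)·4 = −80 ≡ 8, so v_3 = 8^{−1} = 7 (mod 11).
  i = 4 (α = 10): (10−6)(10−9)(10−5)(10−1) = 4·1·5·9 = 180 ≡ 4, so v_4 = 4^{−1} = 3 (mod 11).
  i = 5 (α = 1): (1−6)(1−9)(1−5)(1−10) = (−5)·(−8)·(−4)·(−9) = 1440 ≡ 10, so v_5 = 10^{−1} = 10 (mod 11).
  v = [9, 4, 7, 3, 10].
Step 2: syndromes of r = [9, 6, 8, 5, 3] (all sums mod 11).
  S_0 = Σ v_i r_i = 9·9 + 4·6 + 7·8 + 3·5 + 10·3 = 206 ≡ 8.
  S_1 = Σ v_i α_i r_i = 9·6·9 + 4·9·6 + 7·5·8 + 3·10·5 + 10·1·3 = 1162 ≡ 7.
  α_i^2 mod 11 = [3, 4, 3, 1, 1].
  S_2 = Σ v_i α_i^2 r_i = 9·3·9 + 4·4·6 + 7·3·8 + 3·1·5 + 10·1·3 = 552 ≡ 2.
  S = (8, 7, 2) ≠ 0, so r is not a codeword (an error is present).
Step 3: locate the error. For a single error e at position i, S_ℓ = v_i·e·α_i^ℓ, so α_err = S_1/S_0.
  S_0^{−1} = 8^{−1} = 7 (mod 11), so α_err = 7·7 = 49 ≡ 5 = α_3. Error position i = 3.
  Consistency check: S_2/S_1 = 2·8 = 16 ≡ 5 = α_err ✓ (single-error assumption holds).
Step 4: error magnitude e = S_0/v_3 = S_0·∏_{j≠3}(α_3 − α_j) = 8·8 = 64 ≡ 9 (mod 11).
Step 5: correct position 3: c_3 = r_3 − e = 8 − 9 ≡ 10 (mod 11). Hence c = [9, 6, 10, 5, 3].
  Check: interpolating c through the α_i gives m(x) = 4 + 10·x (degree < 2) with m(α_i) = c_i for every i, so c is indeed a codeword.


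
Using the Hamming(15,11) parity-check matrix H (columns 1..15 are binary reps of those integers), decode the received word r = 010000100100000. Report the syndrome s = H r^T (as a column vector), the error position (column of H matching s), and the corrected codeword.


s = (1, 1, 1, 1)^T, error position = 15, corrected codeword c = 010000100100001

Compute s = H r^T mod 2 one row at a time:
  s_1 = 0 + 0 + 1 + 0 + 0 + 0 + 0 + 0 = 1 ≡ 1 (mod 2).
  s_2 = 0 + 0 + 0 + 1 + 0 + 0 + 0 + 0 = 1 ≡ 1 (mod 2).
  s_3 = 1 + 0 + 0 + 1 + 1 + 0 + 0 + 0 = 3 ≡ 1 (mod 2).
  s_4 = 0 + 0 + 0 + 1 + 0 + 0 + 0 + 0 = 1 ≡ 1 (mod 2).
s = (1, 1, 1, 1)^T — this equals column 15 of H (binary 1111), so error is at position 15.
Correct: flip bit 15 of r = 010000100100000 to get c = 010000100100001.


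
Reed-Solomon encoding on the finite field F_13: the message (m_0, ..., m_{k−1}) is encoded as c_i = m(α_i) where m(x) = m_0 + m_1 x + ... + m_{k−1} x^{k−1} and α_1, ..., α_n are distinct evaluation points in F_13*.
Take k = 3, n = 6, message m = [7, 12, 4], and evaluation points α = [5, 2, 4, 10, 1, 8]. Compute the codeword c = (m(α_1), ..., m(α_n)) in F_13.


c = [11, 8, 2, 7, 10, 8]

Message polynomial: m(x) = 7 + 12·x + 4·x^2 (mod 13).
For each evaluation point α_i, compute m(α_i) mod 13:
  α_1 = 5: Horner steps 4 → 6 → 11, so m(5) = 11.
  α_2 = 2: Horner steps 4 → 7 → 8, so m(2) = 8.
  α_3 = 4: Horner steps 4 → 2 → 2, so m(4) = 2.
  α_4 = 10: Horner steps 4 → 0 → 7, so m(10) = 7.
  α_5 = 1: Horner steps 4 → 3 → 10, so m(1) = 10.
  α_6 = 8: Horner steps 4 → 5 → 8, so m(8) = 8.
Codeword c = [11, 8, 2, 7, 10, 8] ∈ F_13^6.


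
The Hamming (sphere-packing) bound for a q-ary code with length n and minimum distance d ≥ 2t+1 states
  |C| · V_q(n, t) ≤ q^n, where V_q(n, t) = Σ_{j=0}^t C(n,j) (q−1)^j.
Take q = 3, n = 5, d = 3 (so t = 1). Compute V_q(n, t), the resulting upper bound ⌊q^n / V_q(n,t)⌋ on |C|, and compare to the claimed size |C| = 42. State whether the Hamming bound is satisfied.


V_q(n, t) = 11, q^n = 243, Hamming bound = 22, |C| = 42 > bound (violated).

Step 1: Compute V_q(n, t) = Σ_{j=0}^1 C(n, j) (q−1)^j.
  j = 0: C(5,0)·(2)^0 = 1·1 = 1.
  j = 1: C(5,1)·(2)^1 = 5·2 = 10.
  V_q(n, t) = 1 + 10 = 11.
Step 2: q^n = 3^5 = 243.
Step 3: Hamming bound ⌊q^n / V_q(n,t)⌋ = ⌊243/11⌋ = 22.
Step 4: Compare |C| = 42 to 22: violated.
The claimed |C| lies above the Hamming bound, so no 3-ary code of length 5 with d ≥ 3 can have 42 codewords.


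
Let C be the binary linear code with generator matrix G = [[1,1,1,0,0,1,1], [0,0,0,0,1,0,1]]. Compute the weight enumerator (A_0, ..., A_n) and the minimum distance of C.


Weight distribution: A_0 = 1, A_2 = 1, A_5 = 2. Minimum distance d = 2.

Enumerate all 2^2 = 4 messages m ∈ F_2^2.
For each, compute codeword c = mG in F_2^7, then tally its weight.
  m = 00 → c = 0000000, weight = 0.
  m = 10 → c = 1110011, weight = 5.
  m = 01 → c = 0000101, weight = 2.
  m = 11 → c = 1110110, weight = 5.
Tally weights:
  weight 0: 1 codewords.
  weight 2: 1 codewords.
  weight 5: 2 codewords.
Minimum distance d = smallest w > 0 with A_w > 0 = 2.
Sanity: Σ A_w = 4 = 2^2 = 4 ✓.


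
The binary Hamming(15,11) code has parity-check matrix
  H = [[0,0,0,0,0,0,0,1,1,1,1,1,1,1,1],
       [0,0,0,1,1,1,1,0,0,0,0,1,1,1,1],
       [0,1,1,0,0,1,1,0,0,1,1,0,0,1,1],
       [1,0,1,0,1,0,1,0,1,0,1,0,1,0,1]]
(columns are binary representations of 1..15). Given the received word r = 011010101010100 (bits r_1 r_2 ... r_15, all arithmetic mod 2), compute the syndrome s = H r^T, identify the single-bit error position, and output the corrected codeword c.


s = (1, 1, 0, 0)^T, error position = 12, corrected codeword c = 011010101011100

Compute s = H r^T mod 2 one row at a time:
  s_1 = 0 + 1 + 0 + 1 + 0 + 1 + 0 + 0 = 3 ≡ 1 (mod 2).
  s_2 = 0 + 1 + 0 + 1 + 0 + 1 + 0 + 0 = 3 ≡ 1 (mod 2).
  s_3 = 1 + 1 + 0 + 1 + 0 + 1 + 0 + 0 = 4 ≡ 0 (mod 2).
  s_4 = 0 + 1 + 1 + 1 + 1 + 1 + 1 + 0 = 6 ≡ 0 (mod 2).
s = (1, 1, 0, 0)^T — this equals column 12 of H (binary 1100), so error is at position 12.
Correct: flip bit 12 of r = 011010101010100 to get c = 011010101011100.


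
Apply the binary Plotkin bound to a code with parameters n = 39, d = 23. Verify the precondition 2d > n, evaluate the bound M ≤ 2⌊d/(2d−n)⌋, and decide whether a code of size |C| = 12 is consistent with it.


Plotkin bound M ≤ 6; given |C| = 12 > bound (violated).

Check applicability: 2d = 46, n = 39.
2d − n = 7 > 0, so Plotkin applies.
Compute d/(2d−n) = 23/7 ≈ 3.2857.
⌊d/(2d−n)⌋ = 3.
Plotkin bound: M ≤ 2·3 = 6.
Given |C| = 12, check: VIOLATED.
This |C| is above the Plotkin bound, so no binary code with n = 39, d = 23 and 12 codewords exists.


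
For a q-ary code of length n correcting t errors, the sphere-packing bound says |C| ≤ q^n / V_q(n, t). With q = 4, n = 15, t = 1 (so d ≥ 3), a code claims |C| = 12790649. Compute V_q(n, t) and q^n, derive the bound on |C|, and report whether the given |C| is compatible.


V_q(n, t) = 46, q^n = 1073741824, Hamming bound = 23342213, |C| = 12790649 ≤ bound (satisfied).

Step 1: Compute V_q(n, t) = Σ_{j=0}^1 C(n, j) (q−1)^j.
  j = 0: C(15,0)·(3)^0 = 1·1 = 1.
  j = 1: C(15,1)·(3)^1 = 15·3 = 45.
  V_q(n, t) = 1 + 45 = 46.
Step 2: q^n = 4^15 = 1073741824.
Step 3: Hamming bound ⌊q^n / V_q(n,t)⌋ = ⌊1073741824/46⌋ = 23342213.
Step 4: Compare |C| = 12790649 to 23342213: satisfied.
The claimed |C| lies below the Hamming bound.


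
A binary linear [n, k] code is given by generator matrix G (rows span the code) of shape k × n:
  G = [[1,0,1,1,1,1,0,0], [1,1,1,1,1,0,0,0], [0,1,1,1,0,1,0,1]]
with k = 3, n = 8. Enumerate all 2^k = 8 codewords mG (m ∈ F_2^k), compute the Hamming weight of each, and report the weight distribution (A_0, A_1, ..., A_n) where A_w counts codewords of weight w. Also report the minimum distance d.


Weight distribution: A_0 = 1, A_2 = 1, A_3 = 1, A_4 = 2, A_5 = 3. Minimum distance d = 2.

Enumerate all 2^3 = 8 messages m ∈ F_2^3.
For each, compute codeword c = mG in F_2^8, then tally its weight.
  m = 000 → c = 00000000, weight = 0.
  m = 100 → c = 10111100, weight = 5.
  m = 010 → c = 11111000, weight = 5.
  m = 110 → c = 01000100, weight = 2.
  m = 001 → c = 01110101, weight = 5.
  m = 101 → c = 11001001, weight = 4.
  m = 011 → c = 10001101, weight = 4.
  m = 111 → c = 00110001, weight = 3.
Tally weights:
  weight 0: 1 codewords.
  weight 2: 1 codewords.
  weight 3: 1 codewords.
  weight 4: 2 codewords.
  weight 5: 3 codewords.
Minimum distance d = smallest w > 0 with A_w > 0 = 2.
Sanity: Σ A_w = 8 = 2^3 = 8 ✓.


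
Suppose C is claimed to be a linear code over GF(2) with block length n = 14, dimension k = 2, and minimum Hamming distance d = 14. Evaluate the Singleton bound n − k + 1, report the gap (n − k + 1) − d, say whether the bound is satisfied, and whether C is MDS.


Singleton RHS = n − k + 1 = 13, slack = -1, bound violated (no such code; not MDS).

Singleton bound: d ≤ n − k + 1.
Here n = 14, k = 2, so n − k + 1 = 13.
Given d = 14, check d ≤ 13: NO.
Slack = (n − k + 1) − d = -1.
The slack is negative: d = 14 exceeds n − k + 1 = 13 by 1, so the Singleton bound is violated and no linear [14, 2, 14]_2 code can exist. In particular it is not MDS (MDS requires d = n − k + 1 exactly).
Description: the claimed parameters are [14, 2, 14]_2; such a code would be impossible (violates the Singleton bound).


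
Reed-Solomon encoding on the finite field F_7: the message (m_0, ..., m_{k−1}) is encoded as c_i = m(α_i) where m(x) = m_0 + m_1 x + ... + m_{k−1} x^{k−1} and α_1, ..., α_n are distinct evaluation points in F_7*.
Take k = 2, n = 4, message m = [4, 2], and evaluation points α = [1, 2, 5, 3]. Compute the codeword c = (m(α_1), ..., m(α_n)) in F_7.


c = [6, 1, 0, 3]

Message polynomial: m(x) = 4 + 2·x (mod 7).
For each evaluation point α_i, compute m(α_i) mod 7:
  α_1 = 1: Horner steps 2 → 6, so m(1) = 6.
  α_2 = 2: Horner steps 2 → 1, so m(2) = 1.
  α_3 = 5: Horner steps 2 → 0, so m(5) = 0.
  α_4 = 3: Horner steps 2 → 3, so m(3) = 3.
Codeword c = [6, 1, 0, 3] ∈ F_7^4.


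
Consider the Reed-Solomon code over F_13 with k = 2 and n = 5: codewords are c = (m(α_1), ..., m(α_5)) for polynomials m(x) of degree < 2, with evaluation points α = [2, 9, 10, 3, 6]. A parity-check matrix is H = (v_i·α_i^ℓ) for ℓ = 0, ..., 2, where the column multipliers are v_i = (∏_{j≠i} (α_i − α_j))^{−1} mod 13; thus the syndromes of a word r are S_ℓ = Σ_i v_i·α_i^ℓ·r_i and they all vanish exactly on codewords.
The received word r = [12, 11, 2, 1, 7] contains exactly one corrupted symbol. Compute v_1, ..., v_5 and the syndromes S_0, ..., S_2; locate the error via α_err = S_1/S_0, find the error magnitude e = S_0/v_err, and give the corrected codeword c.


S = (6, 2, 5), error at position 2, error magnitude e = 11, c = [12, 0, 2, 1, 7].

Step 1: column multipliers v_i = (∏_{j≠i}(α_i − α_j))^{−1} mod 13.
  i = 1 (α = 2): (2−9)(2−10)(2−3)(2−6) = (−7)·(−8)·(−1)·(−4) = 224 ≡ 3, so v_1 = 3^{−1} = 9 (mod 13).
  i = 2 (α = 9): (9−2)(9−10)(9−3)(9−6) = 7·(−1)·6·3 = −126 ≡ 4, so v_2 = 4^{−1} = 10 (mod 13).
  i = 3 (α = 10): (10−2)(10−9)(10−3)(10−6) = 8·1·7·4 = 224 ≡ 3, so v_3 = 3^{−1} = 9 (mod 13).
  i = 4 (α = 3): (3−2)(3−9)(3−10)(3−6) = 1·(−6)·(−7)·(−3) = −126 ≡ 4, so v_4 = 4^{−1} = 10 (mod 13).
  i = 5 (α = 6): (6−2)(6−9)(6−10)(6−3) = 4·(−3)·(−4)·3 = 144 ≡ 1, so v_5 = 1^{−1} = 1 (mod 13).
  v = [9, 10, 9, 10, 1].
Step 2: syndromes of r = [12, 11, 2, 1, 7] (all sums mod 13).
  S_0 = Σ v_i r_i = 9·12 + 10·11 + 9·2 + 10·1 + 1·7 = 253 ≡ 6.
  S_1 = Σ v_i α_i r_i = 9·2·12 + 10·9·11 + 9·10·2 + 10·3·1 + 1·6·7 = 1458 ≡ 2.
  α_i^2 mod 13 = [4, 3, 9, 9, 10].
  S_2 = Σ v_i α_i^2 r_i = 9·4·12 + 10·3·11 + 9·9·2 + 10·9·1 + 1·10·7 = 1084 ≡ 5.
  S = (6, 2, 5) ≠ 0, so r is not a codeword (an error is present).
Step 3: locate the error. For a single error e at position i, S_ℓ = v_i·e·α_i^ℓ, so α_err = S_1/S_0.
  S_0^{−1} = 6^{−1} = 11 (mod 13), so α_err = 2·11 = 22 ≡ 9 = α_2. Error position i = 2.
  Consistency check: S_2/S_1 = 5·7 = 35 ≡ 9 = α_err ✓ (single-error assumption holds).
Step 4: error magnitude e = S_0/v_2 = S_0·∏_{j≠2}(α_2 − α_j) = 6·4 = 24 ≡ 11 (mod 13).
Step 5: correct position 2: c_2 = r_2 − e = 11 − 11 ≡ 0 (mod 13). Hence c = [12, 0, 2, 1, 7].
  Check: interpolating c through the α_i gives m(x) = 8 + 2·x (degree < 2) with m(α_i) = c_i for every i, so c is indeed a codeword.
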